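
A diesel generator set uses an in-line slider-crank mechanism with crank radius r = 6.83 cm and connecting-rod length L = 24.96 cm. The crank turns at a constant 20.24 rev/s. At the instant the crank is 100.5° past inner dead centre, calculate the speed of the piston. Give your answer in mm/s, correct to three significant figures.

ω = 2π·20.2 = 127.2 rad/s
For an in-line slider-crank, x = r cosθ + √(L² − r² sin²θ), so v = −rω sinθ·[1 + r cosθ/√(L² − r² sin²θ)].
With r = 0.0683 m, L = 0.2496 m, θ = 100.5°: √(L² − r² sin²θ) = 0.2404 m.
v = −0.0683·127.2·0.98325·[1 + 0.0683·-0.18224/0.2404] = -8.0982 m/s.
|v| = 8.0982 m/s = 8098.2 mm/s.

8100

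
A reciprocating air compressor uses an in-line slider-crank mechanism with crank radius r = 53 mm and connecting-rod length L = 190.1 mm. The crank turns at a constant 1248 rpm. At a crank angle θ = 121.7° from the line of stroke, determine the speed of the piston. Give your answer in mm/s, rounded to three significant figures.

ω = 2π·1248/60 = 130.7 rad/s
For an in-line slider-crank, x = r cosθ + √(L² − r² sin²θ), so v = −rω sinθ·[1 + r cosθ/√(L² − r² sin²θ)].
With r = 0.053 m, L = 0.1901 m, θ = 121.7°: √(L² − r² sin²θ) = 0.18467 m.
v = −0.053·130.7·0.85081·[1 + 0.053·-0.52547/0.18467] = -5.0045 m/s.
|v| = 5.0045 m/s = 5004.5 mm/s.

5000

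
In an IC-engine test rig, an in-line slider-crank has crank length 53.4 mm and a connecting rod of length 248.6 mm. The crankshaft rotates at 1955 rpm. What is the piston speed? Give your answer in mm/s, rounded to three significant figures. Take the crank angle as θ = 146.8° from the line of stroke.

ω = 2π·1955/60 = 204.7 rad/s
For an in-line slider-crank, x = r cosθ + √(L² − r² sin²θ), so v = −rω sinθ·[1 + r cosθ/√(L² − r² sin²θ)].
With r = 0.0534 m, L = 0.2486 m, θ = 146.8°: √(L² − r² sin²θ) = 0.24687 m.
v = −0.0534·204.7·0.54756·[1 + 0.0534·-0.83676/0.24687] = -4.9027 m/s.
|v| = 4.9027 m/s = 4902.7 mm/s.

4900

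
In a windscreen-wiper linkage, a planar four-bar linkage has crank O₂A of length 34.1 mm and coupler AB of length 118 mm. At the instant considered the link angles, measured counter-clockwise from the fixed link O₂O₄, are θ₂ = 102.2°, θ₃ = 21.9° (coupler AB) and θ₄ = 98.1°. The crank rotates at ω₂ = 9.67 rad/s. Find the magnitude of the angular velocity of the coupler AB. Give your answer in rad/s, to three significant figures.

0.206

ω₂ = 9.67 rad/s
Differentiating the loop-closure r₂e^{iθ₂}+r₃e^{iθ₃}=r₁+r₄e^{iθ₄} gives r₂ω₂e^{iθ₂}+r₃ω₃e^{iθ₃}=r₄ω₄e^{iθ₄}.
Eliminating the other unknown: ω₃ = r₂ω₂ sin(θ₄−θ₂) / [r₃ sin(θ₃−θ₄)].
Numerator sine = -0.07150; denominator sine = -0.97113.
Result = 0.0341·9.67·(-0.07150) / (0.118·(-0.97113)) = +0.20574 rad/s; magnitude 0.20574 rad/s.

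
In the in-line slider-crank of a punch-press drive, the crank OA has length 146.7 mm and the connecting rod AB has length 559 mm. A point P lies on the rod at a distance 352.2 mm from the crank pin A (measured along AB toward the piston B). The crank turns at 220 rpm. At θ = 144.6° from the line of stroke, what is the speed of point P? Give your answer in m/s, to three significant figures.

ω = 23.04 rad/s.  Crank-pin speed |V_A| = rω = 3.3797 m/s, perpendicular to OA.
Rod angle: sinφ = −(r/L) sinθ ⇒ φ = -8.744°; ω_rod = −rω cosθ/√(L²−r²sin²θ) = +4.9862 rad/s.
V_P = V_A + ω_rod × AP, with AP = 0.3522 m along the rod.
Components: V_Px = −rω sinθ − a·ω_rod·sinφ = -1.6908 m/s;  V_Py = rω cosθ + a·ω_rod·cosφ = -1.0192 m/s.
|V_P| = √(V_Px² + V_Py²) = 1.9742 m/s.

1.97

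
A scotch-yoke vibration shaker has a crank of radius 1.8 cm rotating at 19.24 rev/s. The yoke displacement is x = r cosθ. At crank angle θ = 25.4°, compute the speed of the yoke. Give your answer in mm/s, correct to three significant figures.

933

ω = 120.9 rad/s (from 19.24 rev/s).
x = r cosθ ⇒ ẋ = −rω sinθ.
|v| = rω|sinθ| = 0.018·120.9·|sin 25.4°| = 0.93336 m/s = 933.36 mm/s.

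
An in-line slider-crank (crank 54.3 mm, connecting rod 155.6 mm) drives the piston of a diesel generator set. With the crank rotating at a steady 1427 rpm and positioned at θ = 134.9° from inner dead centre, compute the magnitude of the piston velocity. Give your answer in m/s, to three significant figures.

4.29

ω = 2π·1427/60 = 149.4 rad/s
For an in-line slider-crank, x = r cosθ + √(L² − r² sin²θ), so v = −rω sinθ·[1 + r cosθ/√(L² − r² sin²θ)].
With r = 0.0543 m, L = 0.1556 m, θ = 134.9°: √(L² − r² sin²θ) = 0.15077 m.
v = −0.0543·149.4·0.70834·[1 + 0.0543·-0.70587/0.15077] = -4.2865 m/s.
|v| = 4.2865 m/s.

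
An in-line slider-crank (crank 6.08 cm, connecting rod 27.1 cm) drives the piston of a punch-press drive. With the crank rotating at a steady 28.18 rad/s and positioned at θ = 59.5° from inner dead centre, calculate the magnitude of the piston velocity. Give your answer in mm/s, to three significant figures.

ω = 28.18 rad/s
For an in-line slider-crank, x = r cosθ + √(L² − r² sin²θ), so v = −rω sinθ·[1 + r cosθ/√(L² − r² sin²θ)].
With r = 0.0608 m, L = 0.271 m, θ = 59.5°: √(L² − r² sin²θ) = 0.26589 m.
v = −0.0608·28.18·0.86163·[1 + 0.0608·0.50754/0.26589] = -1.6476 m/s.
|v| = 1.6476 m/s = 1647.6 mm/s.

1650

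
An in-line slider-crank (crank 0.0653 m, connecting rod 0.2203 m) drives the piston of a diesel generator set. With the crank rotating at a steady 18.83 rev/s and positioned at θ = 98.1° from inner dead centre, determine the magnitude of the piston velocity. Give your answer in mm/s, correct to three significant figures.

ω = 2π·18.8 = 118.3 rad/s
For an in-line slider-crank, x = r cosθ + √(L² − r² sin²θ), so v = −rω sinθ·[1 + r cosθ/√(L² − r² sin²θ)].
With r = 0.0653 m, L = 0.2203 m, θ = 98.1°: √(L² − r² sin²θ) = 0.2106 m.
v = −0.0653·118.3·0.99002·[1 + 0.0653·-0.14090/0.2106] = -7.3146 m/s.
|v| = 7.3146 m/s = 7314.6 mm/s.

7310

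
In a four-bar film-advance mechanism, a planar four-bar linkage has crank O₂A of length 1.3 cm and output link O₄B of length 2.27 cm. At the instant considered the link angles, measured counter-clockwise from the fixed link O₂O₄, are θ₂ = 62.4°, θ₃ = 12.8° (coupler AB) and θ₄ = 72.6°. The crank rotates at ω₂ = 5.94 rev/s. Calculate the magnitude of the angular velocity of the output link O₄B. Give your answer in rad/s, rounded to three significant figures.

18.8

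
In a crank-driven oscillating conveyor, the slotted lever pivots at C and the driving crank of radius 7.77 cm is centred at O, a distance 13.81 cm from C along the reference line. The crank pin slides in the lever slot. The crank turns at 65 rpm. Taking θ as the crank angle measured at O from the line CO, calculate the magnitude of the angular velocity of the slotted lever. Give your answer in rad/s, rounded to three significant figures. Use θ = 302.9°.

ω = 6.807 rad/s (from 65 rpm).
Crank pin A relative to C: A = (d + r cosθ, r sinθ); lever angle φ = atan2(r sinθ, d + r cosθ).
Differentiating tanφ: φ̇ = rω(d cosθ + r)/(d² + r² + 2dr cosθ).
d² + r² + 2dr cosθ = |CA|² = 0.0367658 m²;  d cosθ + r = +0.15271 m.
|ω_lever| = |0.0777·6.807·+0.15271| / 0.0367658 = 2.1968 rad/s.

2.20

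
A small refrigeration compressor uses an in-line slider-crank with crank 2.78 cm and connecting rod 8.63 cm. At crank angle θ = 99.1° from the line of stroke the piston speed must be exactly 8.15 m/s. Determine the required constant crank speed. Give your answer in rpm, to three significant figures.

For an in-line slider-crank, |v_piston| = rω|sinθ|·[1 + r cosθ/√(L² − r² sin²θ)].
With r = 0.0278 m, L = 0.0863 m, θ = 99.1°: the bracketed kinematic factor |dx/dθ| = 0.025975 m.
ω = v/|dx/dθ| = 8.15/0.025975 = 313.76 rad/s.
N = 60ω/(2π) = 2996.2 rpm.

3000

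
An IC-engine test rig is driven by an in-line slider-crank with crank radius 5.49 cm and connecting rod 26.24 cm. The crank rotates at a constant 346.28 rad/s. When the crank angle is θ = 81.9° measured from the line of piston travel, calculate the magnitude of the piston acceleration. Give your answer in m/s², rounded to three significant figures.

ω = 346.3 rad/s
x(θ) = r cosθ + √(L² − r² sin²θ); with ω constant, a = ω²·d²x/dθ².
d²x/dθ² = −r cosθ − r²(cos2θ)/√u − r⁴ sin²2θ/(4u^{3/2}),  u = L² − r² sin²θ = 0.0658996 m².
Substituting r = 0.0549 m, L = 0.2624 m, θ = 81.9°: d²x/dθ² = +0.0035288 m.
a = ω²·d²x/dθ² = (346.3)²·(+0.0035288) = +423.14 m/s²;  |a| = 423.14 m/s².

423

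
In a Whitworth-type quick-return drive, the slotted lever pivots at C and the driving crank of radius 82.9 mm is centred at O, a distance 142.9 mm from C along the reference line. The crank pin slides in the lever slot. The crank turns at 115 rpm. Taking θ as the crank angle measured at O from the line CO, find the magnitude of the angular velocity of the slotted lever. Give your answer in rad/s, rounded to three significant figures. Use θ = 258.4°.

ω = 12.04 rad/s (from 115 rpm).
Crank pin A relative to C: A = (d + r cosθ, r sinθ); lever angle φ = atan2(r sinθ, d + r cosθ).
Differentiating tanφ: φ̇ = rω(d cosθ + r)/(d² + r² + 2dr cosθ).
d² + r² + 2dr cosθ = |CA|² = 0.0225287 m²;  d cosθ + r = +0.054166 m.
|ω_lever| = |0.0829·12.04·+0.054166| / 0.0225287 = 2.4003 rad/s.

2.40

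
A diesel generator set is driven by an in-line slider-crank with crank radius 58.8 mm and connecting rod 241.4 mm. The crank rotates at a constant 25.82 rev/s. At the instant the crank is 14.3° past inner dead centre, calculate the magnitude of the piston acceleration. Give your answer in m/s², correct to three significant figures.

ω = 2π·25.8 = 162.2 rad/s
x(θ) = r cosθ + √(L² − r² sin²θ); with ω constant, a = ω²·d²x/dθ².
d²x/dθ² = −r cosθ − r²(cos2θ)/√u − r⁴ sin²2θ/(4u^{3/2}),  u = L² − r² sin²θ = 0.058063 m².
Substituting r = 0.0588 m, L = 0.2414 m, θ = 14.3°: d²x/dθ² = -0.069625 m.
a = ω²·d²x/dθ² = (162.2)²·(-0.069625) = -1832.5 m/s²;  |a| = 1832.5 m/s².

1830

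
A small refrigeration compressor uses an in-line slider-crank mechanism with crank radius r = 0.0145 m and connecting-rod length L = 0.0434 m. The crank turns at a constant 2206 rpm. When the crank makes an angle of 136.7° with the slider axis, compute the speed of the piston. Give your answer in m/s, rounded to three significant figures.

1.72

ω = 2π·2206/60 = 231 rad/s
For an in-line slider-crank, x = r cosθ + √(L² − r² sin²θ), so v = −rω sinθ·[1 + r cosθ/√(L² − r² sin²θ)].
With r = 0.0145 m, L = 0.0434 m, θ = 136.7°: √(L² − r² sin²θ) = 0.042245 m.
v = −0.0145·231·0.68582·[1 + 0.0145·-0.72777/0.042245] = -1.7234 m/s.
|v| = 1.7234 m/s.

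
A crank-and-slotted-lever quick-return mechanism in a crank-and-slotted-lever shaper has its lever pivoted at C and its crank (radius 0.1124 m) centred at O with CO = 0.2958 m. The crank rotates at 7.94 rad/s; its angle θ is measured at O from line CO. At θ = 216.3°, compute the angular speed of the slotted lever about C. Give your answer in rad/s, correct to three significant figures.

ω = 7.94 rad/s
Crank pin A relative to C: A = (d + r cosθ, r sinθ); lever angle φ = atan2(r sinθ, d + r cosθ).
Differentiating tanφ: φ̇ = rω(d cosθ + r)/(d² + r² + 2dr cosθ).
d² + r² + 2dr cosθ = |CA|² = 0.0465405 m²;  d cosθ + r = -0.12599 m.
|ω_lever| = |0.1124·7.94·-0.12599| / 0.0465405 = 2.416 rad/s.

2.42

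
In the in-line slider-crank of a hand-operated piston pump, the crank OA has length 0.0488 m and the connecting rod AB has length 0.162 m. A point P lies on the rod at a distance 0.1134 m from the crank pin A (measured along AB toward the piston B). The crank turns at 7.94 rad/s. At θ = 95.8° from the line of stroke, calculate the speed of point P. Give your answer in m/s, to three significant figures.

0.377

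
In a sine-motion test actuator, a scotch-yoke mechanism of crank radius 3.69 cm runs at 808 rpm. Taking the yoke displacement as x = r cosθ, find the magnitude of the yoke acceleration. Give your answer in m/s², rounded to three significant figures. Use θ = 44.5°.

188

ω = 84.61 rad/s (from 808 rpm).
x = r cosθ ⇒ ẍ = −rω² cosθ (ω constant).
|a| = rω²|cosθ| = 0.0369·(84.61)²·|cos 44.5°| = 188.43 m/s².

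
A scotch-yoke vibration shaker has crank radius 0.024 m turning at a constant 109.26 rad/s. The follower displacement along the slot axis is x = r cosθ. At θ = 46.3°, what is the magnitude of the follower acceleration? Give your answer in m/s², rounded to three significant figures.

198

ω = 109.3 rad/s
x = r cosθ ⇒ ẍ = −rω² cosθ (ω constant).
|a| = rω²|cosθ| = 0.024·(109.3)²·|cos 46.3°| = 197.94 m/s².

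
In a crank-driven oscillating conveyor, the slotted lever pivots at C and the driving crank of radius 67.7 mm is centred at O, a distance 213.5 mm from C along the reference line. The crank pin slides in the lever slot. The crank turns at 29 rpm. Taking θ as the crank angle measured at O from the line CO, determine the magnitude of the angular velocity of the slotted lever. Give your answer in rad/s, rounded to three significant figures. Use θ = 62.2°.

0.540

ω = 3.037 rad/s (from 29 rpm).
Crank pin A relative to C: A = (d + r cosθ, r sinθ); lever angle φ = atan2(r sinθ, d + r cosθ).
Differentiating tanφ: φ̇ = rω(d cosθ + r)/(d² + r² + 2dr cosθ).
d² + r² + 2dr cosθ = |CA|² = 0.0636478 m²;  d cosθ + r = +0.16727 m.
|ω_lever| = |0.0677·3.037·+0.16727| / 0.0636478 = 0.54033 rad/s.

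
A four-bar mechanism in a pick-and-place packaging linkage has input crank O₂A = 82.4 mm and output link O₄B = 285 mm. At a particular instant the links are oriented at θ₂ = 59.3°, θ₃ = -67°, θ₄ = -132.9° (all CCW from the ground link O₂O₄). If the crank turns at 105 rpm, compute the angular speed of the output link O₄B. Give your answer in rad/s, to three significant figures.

ω₂ = 11 rad/s (from 105 rpm).
Differentiating the loop-closure r₂e^{iθ₂}+r₃e^{iθ₃}=r₁+r₄e^{iθ₄} gives r₂ω₂e^{iθ₂}+r₃ω₃e^{iθ₃}=r₄ω₄e^{iθ₄}.
Eliminating the other unknown: ω₄ = r₂ω₂ sin(θ₂−θ₃) / [r₄ sin(θ₄−θ₃)].
Numerator sine = +0.80593; denominator sine = -0.91283.
Result = 0.0824·11·(+0.80593) / (0.285·(-0.91283)) = -2.8068 rad/s; magnitude 2.8068 rad/s.

2.81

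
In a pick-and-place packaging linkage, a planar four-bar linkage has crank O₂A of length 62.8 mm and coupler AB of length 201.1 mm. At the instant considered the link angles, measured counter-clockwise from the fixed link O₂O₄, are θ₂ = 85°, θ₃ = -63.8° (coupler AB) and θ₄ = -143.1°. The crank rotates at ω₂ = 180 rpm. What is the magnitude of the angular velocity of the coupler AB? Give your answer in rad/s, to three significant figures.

ω₂ = 18.85 rad/s (from 180 rpm).
Differentiating the loop-closure r₂e^{iθ₂}+r₃e^{iθ₃}=r₁+r₄e^{iθ₄} gives r₂ω₂e^{iθ₂}+r₃ω₃e^{iθ₃}=r₄ω₄e^{iθ₄}.
Eliminating the other unknown: ω₃ = r₂ω₂ sin(θ₄−θ₂) / [r₃ sin(θ₃−θ₄)].
Numerator sine = +0.74431; denominator sine = +0.98261.
Result = 0.0628·18.85·(+0.74431) / (0.2011·(+0.98261)) = +4.4588 rad/s; magnitude 4.4588 rad/s.

4.46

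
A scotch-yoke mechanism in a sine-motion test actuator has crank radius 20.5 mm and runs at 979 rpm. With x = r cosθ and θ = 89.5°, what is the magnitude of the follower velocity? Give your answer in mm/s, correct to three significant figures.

2100

ω = 102.5 rad/s (from 979 rpm).
x = r cosθ ⇒ ẋ = −rω sinθ.
|v| = rω|sinθ| = 0.0205·102.5·|sin 89.5°| = 2.1016 m/s = 2101.6 mm/s.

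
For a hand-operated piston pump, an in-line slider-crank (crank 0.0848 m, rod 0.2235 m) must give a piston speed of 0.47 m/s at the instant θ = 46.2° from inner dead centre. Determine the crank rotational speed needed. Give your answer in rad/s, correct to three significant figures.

6.03

For an in-line slider-crank, |v_piston| = rω|sinθ|·[1 + r cosθ/√(L² − r² sin²θ)].
With r = 0.0848 m, L = 0.2235 m, θ = 46.2°: the bracketed kinematic factor |dx/dθ| = 0.077917 m.
ω = v/|dx/dθ| = 0.47/0.077917 = 6.032 rad/s.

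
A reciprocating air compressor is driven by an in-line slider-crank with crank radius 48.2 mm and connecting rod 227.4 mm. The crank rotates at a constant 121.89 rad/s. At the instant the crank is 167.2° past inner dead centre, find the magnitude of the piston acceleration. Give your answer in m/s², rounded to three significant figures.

561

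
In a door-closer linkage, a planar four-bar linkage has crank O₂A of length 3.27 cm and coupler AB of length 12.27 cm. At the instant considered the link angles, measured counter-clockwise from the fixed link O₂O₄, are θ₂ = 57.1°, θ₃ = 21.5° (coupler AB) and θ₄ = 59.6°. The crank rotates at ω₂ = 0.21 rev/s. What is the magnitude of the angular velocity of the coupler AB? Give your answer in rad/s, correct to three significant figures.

0.0249

ω₂ = 1.319 rad/s (from 0.21 rev/s).
Differentiating the loop-closure r₂e^{iθ₂}+r₃e^{iθ₃}=r₁+r₄e^{iθ₄} gives r₂ω₂e^{iθ₂}+r₃ω₃e^{iθ₃}=r₄ω₄e^{iθ₄}.
Eliminating the other unknown: ω₃ = r₂ω₂ sin(θ₄−θ₂) / [r₃ sin(θ₃−θ₄)].
Numerator sine = +0.04362; denominator sine = -0.61704.
Result = 0.0327·1.319·(+0.04362) / (0.1227·(-0.61704)) = -0.024858 rad/s; magnitude 0.024858 rad/s.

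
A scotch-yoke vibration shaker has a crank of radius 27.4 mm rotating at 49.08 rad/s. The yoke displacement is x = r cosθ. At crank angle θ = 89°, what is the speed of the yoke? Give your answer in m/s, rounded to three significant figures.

1.34

ω = 49.08 rad/s
x = r cosθ ⇒ ẋ = −rω sinθ.
|v| = rω|sinθ| = 0.0274·49.08·|sin 89°| = 1.3446 m/s.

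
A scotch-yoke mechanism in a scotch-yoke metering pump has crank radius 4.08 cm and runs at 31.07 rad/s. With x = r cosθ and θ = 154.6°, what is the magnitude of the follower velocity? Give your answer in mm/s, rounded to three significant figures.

ω = 31.07 rad/s
x = r cosθ ⇒ ẋ = −rω sinθ.
|v| = rω|sinθ| = 0.0408·31.07·|sin 154.6°| = 0.54374 m/s = 543.74 mm/s.

544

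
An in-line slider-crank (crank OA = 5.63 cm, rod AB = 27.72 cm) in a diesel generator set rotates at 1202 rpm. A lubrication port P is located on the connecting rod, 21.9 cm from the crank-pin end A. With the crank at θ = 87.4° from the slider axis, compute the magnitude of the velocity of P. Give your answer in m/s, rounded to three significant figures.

7.13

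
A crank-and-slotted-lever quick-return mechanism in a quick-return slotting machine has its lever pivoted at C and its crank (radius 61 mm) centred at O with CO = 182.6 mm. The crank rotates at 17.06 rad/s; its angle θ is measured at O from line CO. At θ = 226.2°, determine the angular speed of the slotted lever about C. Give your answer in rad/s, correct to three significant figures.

ω = 17.06 rad/s
Crank pin A relative to C: A = (d + r cosθ, r sinθ); lever angle φ = atan2(r sinθ, d + r cosθ).
Differentiating tanφ: φ̇ = rω(d cosθ + r)/(d² + r² + 2dr cosθ).
d² + r² + 2dr cosθ = |CA|² = 0.0216447 m²;  d cosθ + r = -0.065385 m.
|ω_lever| = |0.061·17.06·-0.065385| / 0.0216447 = 3.1437 rad/s.

3.14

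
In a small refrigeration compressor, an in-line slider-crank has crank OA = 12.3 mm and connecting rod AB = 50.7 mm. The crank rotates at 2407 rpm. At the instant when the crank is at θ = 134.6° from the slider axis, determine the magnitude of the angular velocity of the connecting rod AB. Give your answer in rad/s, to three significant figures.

43.6

ω = 252.1 rad/s (converted from 2407 rpm).
The rod makes angle φ with the slider axis where L sinφ = r sinθ; differentiating, L cosφ·φ̇ = r ω cosθ.
L cosφ = √(L² − r² sin²θ) = 0.049938 m.
|ω_rod| = r ω |cosθ| / √(L² − r² sin²θ) = 0.0123·252.1·0.70215/0.049938 = 43.592 rad/s.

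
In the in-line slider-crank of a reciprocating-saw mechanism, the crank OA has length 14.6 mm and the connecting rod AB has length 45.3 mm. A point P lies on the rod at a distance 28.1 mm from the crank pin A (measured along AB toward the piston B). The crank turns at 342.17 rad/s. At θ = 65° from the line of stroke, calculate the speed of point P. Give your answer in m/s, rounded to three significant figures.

4.99

ω = 342.2 rad/s.  Crank-pin speed |V_A| = rω = 4.9957 m/s, perpendicular to OA.
Rod angle: sinφ = −(r/L) sinθ ⇒ φ = -16.984°; ω_rod = −rω cosθ/√(L²−r²sin²θ) = -48.732 rad/s.
V_P = V_A + ω_rod × AP, with AP = 0.0281 m along the rod.
Components: V_Px = −rω sinθ − a·ω_rod·sinφ = -4.9276 m/s;  V_Py = rω cosθ + a·ω_rod·cosφ = +0.80163 m/s.
|V_P| = √(V_Px² + V_Py²) = 4.9924 m/s.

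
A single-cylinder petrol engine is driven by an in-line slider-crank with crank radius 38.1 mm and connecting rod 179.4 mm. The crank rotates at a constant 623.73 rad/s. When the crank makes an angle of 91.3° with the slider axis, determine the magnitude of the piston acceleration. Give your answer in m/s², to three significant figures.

3550

ω = 623.7 rad/s
x(θ) = r cosθ + √(L² − r² sin²θ); with ω constant, a = ω²·d²x/dθ².
d²x/dθ² = −r cosθ − r²(cos2θ)/√u − r⁴ sin²2θ/(4u^{3/2}),  u = L² − r² sin²θ = 0.0307335 m².
Substituting r = 0.0381 m, L = 0.1794 m, θ = 91.3°: d²x/dθ² = +0.0091359 m.
a = ω²·d²x/dθ² = (623.7)²·(+0.0091359) = +3554.2 m/s²;  |a| = 3554.2 m/s².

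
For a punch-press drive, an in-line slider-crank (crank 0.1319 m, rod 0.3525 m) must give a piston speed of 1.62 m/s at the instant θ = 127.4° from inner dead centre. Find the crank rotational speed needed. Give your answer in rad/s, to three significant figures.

20.3

For an in-line slider-crank, |v_piston| = rω|sinθ|·[1 + r cosθ/√(L² − r² sin²θ)].
With r = 0.1319 m, L = 0.3525 m, θ = 127.4°: the bracketed kinematic factor |dx/dθ| = 0.079842 m.
ω = v/|dx/dθ| = 1.62/0.079842 = 20.29 rad/s.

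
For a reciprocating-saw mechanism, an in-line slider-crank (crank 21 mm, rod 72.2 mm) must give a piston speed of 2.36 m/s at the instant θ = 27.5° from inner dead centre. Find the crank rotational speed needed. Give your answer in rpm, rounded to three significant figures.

1840

For an in-line slider-crank, |v_piston| = rω|sinθ|·[1 + r cosθ/√(L² − r² sin²θ)].
With r = 0.021 m, L = 0.0722 m, θ = 27.5°: the bracketed kinematic factor |dx/dθ| = 0.012221 m.
ω = v/|dx/dθ| = 2.36/0.012221 = 193.11 rad/s.
N = 60ω/(2π) = 1844 rpm.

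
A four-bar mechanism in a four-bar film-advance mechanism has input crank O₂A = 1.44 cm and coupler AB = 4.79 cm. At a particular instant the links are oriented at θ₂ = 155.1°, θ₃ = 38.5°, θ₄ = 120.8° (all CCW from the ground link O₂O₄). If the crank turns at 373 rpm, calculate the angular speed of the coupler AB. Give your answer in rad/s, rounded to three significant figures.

6.68

ω₂ = 39.06 rad/s (from 373 rpm).
Differentiating the loop-closure r₂e^{iθ₂}+r₃e^{iθ₃}=r₁+r₄e^{iθ₄} gives r₂ω₂e^{iθ₂}+r₃ω₃e^{iθ₃}=r₄ω₄e^{iθ₄}.
Eliminating the other unknown: ω₃ = r₂ω₂ sin(θ₄−θ₂) / [r₃ sin(θ₃−θ₄)].
Numerator sine = -0.56353; denominator sine = -0.99098.
Result = 0.0144·39.06·(-0.56353) / (0.0479·(-0.99098)) = +6.6775 rad/s; magnitude 6.6775 rad/s.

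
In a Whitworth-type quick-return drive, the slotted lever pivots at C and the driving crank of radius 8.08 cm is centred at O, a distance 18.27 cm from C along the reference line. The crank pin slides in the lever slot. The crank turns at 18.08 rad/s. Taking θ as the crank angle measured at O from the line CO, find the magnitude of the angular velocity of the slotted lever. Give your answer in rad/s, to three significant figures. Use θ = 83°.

3.46

ω = 18.08 rad/s
Crank pin A relative to C: A = (d + r cosθ, r sinθ); lever angle φ = atan2(r sinθ, d + r cosθ).
Differentiating tanφ: φ̇ = rω(d cosθ + r)/(d² + r² + 2dr cosθ).
d² + r² + 2dr cosθ = |CA|² = 0.043506 m²;  d cosθ + r = +0.10307 m.
|ω_lever| = |0.0808·18.08·+0.10307| / 0.043506 = 3.4608 rad/s.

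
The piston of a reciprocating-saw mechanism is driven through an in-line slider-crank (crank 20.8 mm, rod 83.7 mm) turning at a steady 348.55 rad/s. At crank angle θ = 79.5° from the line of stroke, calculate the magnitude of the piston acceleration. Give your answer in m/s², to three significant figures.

143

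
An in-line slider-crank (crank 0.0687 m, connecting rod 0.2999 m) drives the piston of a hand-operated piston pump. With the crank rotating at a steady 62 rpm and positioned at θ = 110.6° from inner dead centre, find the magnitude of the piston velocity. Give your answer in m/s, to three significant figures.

ω = 2π·62/60 = 6.493 rad/s
For an in-line slider-crank, x = r cosθ + √(L² − r² sin²θ), so v = −rω sinθ·[1 + r cosθ/√(L² − r² sin²θ)].
With r = 0.0687 m, L = 0.2999 m, θ = 110.6°: √(L² − r² sin²θ) = 0.29292 m.
v = −0.0687·6.493·0.93606·[1 + 0.0687·-0.35184/0.29292] = -0.38307 m/s.
|v| = 0.38307 m/s.

0.383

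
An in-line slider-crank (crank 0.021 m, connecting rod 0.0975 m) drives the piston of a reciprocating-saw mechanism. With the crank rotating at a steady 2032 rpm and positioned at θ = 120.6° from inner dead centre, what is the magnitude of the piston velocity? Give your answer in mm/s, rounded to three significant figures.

3420

ω = 2π·2032/60 = 212.8 rad/s
For an in-line slider-crank, x = r cosθ + √(L² − r² sin²θ), so v = −rω sinθ·[1 + r cosθ/√(L² − r² sin²θ)].
With r = 0.021 m, L = 0.0975 m, θ = 120.6°: √(L² − r² sin²θ) = 0.09581 m.
v = −0.021·212.8·0.86074·[1 + 0.021·-0.50904/0.09581] = -3.4172 m/s.
|v| = 3.4172 m/s = 3417.2 mm/s.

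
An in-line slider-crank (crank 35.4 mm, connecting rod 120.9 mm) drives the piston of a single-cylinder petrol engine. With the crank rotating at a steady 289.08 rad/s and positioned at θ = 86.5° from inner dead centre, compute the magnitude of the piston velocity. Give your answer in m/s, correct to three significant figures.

10.4

ω = 289.1 rad/s
For an in-line slider-crank, x = r cosθ + √(L² − r² sin²θ), so v = −rω sinθ·[1 + r cosθ/√(L² − r² sin²θ)].
With r = 0.0354 m, L = 0.1209 m, θ = 86.5°: √(L² − r² sin²θ) = 0.11562 m.
v = −0.0354·289.1·0.99813·[1 + 0.0354·0.06105/0.11562] = -10.405 m/s.
|v| = 10.405 m/s.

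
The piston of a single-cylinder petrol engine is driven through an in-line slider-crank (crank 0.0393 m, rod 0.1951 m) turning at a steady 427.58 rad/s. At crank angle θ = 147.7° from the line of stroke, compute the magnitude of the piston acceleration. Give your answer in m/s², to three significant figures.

5440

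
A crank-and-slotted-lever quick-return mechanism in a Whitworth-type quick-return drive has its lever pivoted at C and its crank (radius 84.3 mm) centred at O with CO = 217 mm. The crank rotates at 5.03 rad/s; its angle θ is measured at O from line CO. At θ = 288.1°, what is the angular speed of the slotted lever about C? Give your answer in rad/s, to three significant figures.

ω = 5.03 rad/s
Crank pin A relative to C: A = (d + r cosθ, r sinθ); lever angle φ = atan2(r sinθ, d + r cosθ).
Differentiating tanφ: φ̇ = rω(d cosθ + r)/(d² + r² + 2dr cosθ).
d² + r² + 2dr cosθ = |CA|² = 0.065562 m²;  d cosθ + r = +0.15172 m.
|ω_lever| = |0.0843·5.03·+0.15172| / 0.065562 = 0.98124 rad/s.

0.981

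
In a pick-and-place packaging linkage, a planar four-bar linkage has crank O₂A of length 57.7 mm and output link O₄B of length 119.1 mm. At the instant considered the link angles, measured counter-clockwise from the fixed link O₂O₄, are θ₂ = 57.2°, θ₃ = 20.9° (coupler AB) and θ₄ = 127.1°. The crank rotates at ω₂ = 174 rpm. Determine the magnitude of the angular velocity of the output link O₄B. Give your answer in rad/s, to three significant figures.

5.44

ω₂ = 18.22 rad/s (from 174 rpm).
Differentiating the loop-closure r₂e^{iθ₂}+r₃e^{iθ₃}=r₁+r₄e^{iθ₄} gives r₂ω₂e^{iθ₂}+r₃ω₃e^{iθ₃}=r₄ω₄e^{iθ₄}.
Eliminating the other unknown: ω₄ = r₂ω₂ sin(θ₂−θ₃) / [r₄ sin(θ₄−θ₃)].
Numerator sine = +0.59201; denominator sine = +0.96029.
Result = 0.0577·18.22·(+0.59201) / (0.1191·(+0.96029)) = +5.4421 rad/s; magnitude 5.4421 rad/s.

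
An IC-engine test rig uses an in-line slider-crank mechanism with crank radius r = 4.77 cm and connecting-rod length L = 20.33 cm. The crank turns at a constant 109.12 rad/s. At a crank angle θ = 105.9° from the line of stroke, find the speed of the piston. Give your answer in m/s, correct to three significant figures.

4.68

ω = 109.1 rad/s
For an in-line slider-crank, x = r cosθ + √(L² − r² sin²θ), so v = −rω sinθ·[1 + r cosθ/√(L² − r² sin²θ)].
With r = 0.0477 m, L = 0.2033 m, θ = 105.9°: √(L² − r² sin²θ) = 0.19806 m.
v = −0.0477·109.1·0.96174·[1 + 0.0477·-0.27396/0.19806] = -4.6756 m/s.
|v| = 4.6756 m/s.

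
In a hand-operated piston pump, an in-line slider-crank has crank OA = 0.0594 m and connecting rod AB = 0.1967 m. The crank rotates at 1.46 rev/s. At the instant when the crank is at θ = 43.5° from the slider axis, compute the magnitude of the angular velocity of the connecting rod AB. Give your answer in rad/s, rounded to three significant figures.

2.05

ω = 9.173 rad/s (converted from 1.46 rev/s).
The rod makes angle φ with the slider axis where L sinφ = r sinθ; differentiating, L cosφ·φ̇ = r ω cosθ.
L cosφ = √(L² − r² sin²θ) = 0.1924 m.
|ω_rod| = r ω |cosθ| / √(L² − r² sin²θ) = 0.0594·9.173·0.72537/0.1924 = 2.0543 rad/s.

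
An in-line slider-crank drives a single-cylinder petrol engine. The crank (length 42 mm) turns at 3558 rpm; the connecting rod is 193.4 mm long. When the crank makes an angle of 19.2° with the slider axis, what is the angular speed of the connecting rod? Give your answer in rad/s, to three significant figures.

76.6

ω = 372.6 rad/s (converted from 3558 rpm).
The rod makes angle φ with the slider axis where L sinφ = r sinθ; differentiating, L cosφ·φ̇ = r ω cosθ.
L cosφ = √(L² − r² sin²θ) = 0.19291 m.
|ω_rod| = r ω |cosθ| / √(L² − r² sin²θ) = 0.042·372.6·0.94438/0.19291 = 76.61 rad/s.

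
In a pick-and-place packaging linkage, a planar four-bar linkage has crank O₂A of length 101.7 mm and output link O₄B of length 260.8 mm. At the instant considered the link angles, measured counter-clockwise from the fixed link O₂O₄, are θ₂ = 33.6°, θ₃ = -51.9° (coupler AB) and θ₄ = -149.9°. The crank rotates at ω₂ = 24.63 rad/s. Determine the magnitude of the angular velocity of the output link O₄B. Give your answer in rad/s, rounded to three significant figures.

ω₂ = 24.63 rad/s
Differentiating the loop-closure r₂e^{iθ₂}+r₃e^{iθ₃}=r₁+r₄e^{iθ₄} gives r₂ω₂e^{iθ₂}+r₃ω₃e^{iθ₃}=r₄ω₄e^{iθ₄}.
Eliminating the other unknown: ω₄ = r₂ω₂ sin(θ₂−θ₃) / [r₄ sin(θ₄−θ₃)].
Numerator sine = +0.99692; denominator sine = -0.99027.
Result = 0.1017·24.63·(+0.99692) / (0.2608·(-0.99027)) = -9.6691 rad/s; magnitude 9.6691 rad/s.

9.67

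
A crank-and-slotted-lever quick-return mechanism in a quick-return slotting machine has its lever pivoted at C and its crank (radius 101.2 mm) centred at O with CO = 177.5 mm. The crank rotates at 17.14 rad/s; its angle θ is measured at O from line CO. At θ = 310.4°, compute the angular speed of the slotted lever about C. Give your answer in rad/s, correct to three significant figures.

5.77

ω = 17.14 rad/s
Crank pin A relative to C: A = (d + r cosθ, r sinθ); lever angle φ = atan2(r sinθ, d + r cosθ).
Differentiating tanφ: φ̇ = rω(d cosθ + r)/(d² + r² + 2dr cosθ).
d² + r² + 2dr cosθ = |CA|² = 0.065032 m²;  d cosθ + r = +0.21624 m.
|ω_lever| = |0.1012·17.14·+0.21624| / 0.065032 = 5.7677 rad/s.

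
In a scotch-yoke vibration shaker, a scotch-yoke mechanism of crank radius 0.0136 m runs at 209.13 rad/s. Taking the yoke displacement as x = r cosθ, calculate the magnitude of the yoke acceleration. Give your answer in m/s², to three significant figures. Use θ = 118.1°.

ω = 209.1 rad/s
x = r cosθ ⇒ ẍ = −rω² cosθ (ω constant).
|a| = rω²|cosθ| = 0.0136·(209.1)²·|cos 118.1°| = 280.16 m/s².

280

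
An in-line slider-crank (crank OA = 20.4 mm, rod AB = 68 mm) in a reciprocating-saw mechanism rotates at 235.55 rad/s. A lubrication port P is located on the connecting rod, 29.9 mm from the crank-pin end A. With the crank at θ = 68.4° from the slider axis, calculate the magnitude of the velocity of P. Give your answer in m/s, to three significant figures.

ω = 235.6 rad/s.  Crank-pin speed |V_A| = rω = 4.8052 m/s, perpendicular to OA.
Rod angle: sinφ = −(r/L) sinθ ⇒ φ = -16.197°; ω_rod = −rω cosθ/√(L²−r²sin²θ) = -27.089 rad/s.
V_P = V_A + ω_rod × AP, with AP = 0.0299 m along the rod.
Components: V_Px = −rω sinθ − a·ω_rod·sinφ = -4.6937 m/s;  V_Py = rω cosθ + a·ω_rod·cosφ = +0.99112 m/s.
|V_P| = √(V_Px² + V_Py²) = 4.7972 m/s.

4.80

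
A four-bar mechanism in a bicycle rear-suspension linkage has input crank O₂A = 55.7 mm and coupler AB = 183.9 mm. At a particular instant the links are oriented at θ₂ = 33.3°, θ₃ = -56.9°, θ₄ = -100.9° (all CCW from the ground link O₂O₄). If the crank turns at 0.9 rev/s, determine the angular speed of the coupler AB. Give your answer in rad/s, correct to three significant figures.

1.77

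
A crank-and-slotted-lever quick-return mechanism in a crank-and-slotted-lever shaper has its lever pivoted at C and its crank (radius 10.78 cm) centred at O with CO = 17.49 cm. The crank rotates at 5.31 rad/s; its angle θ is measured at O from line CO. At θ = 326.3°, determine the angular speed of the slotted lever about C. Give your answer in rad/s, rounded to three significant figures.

1.97

ω = 5.31 rad/s
Crank pin A relative to C: A = (d + r cosθ, r sinθ); lever angle φ = atan2(r sinθ, d + r cosθ).
Differentiating tanφ: φ̇ = rω(d cosθ + r)/(d² + r² + 2dr cosθ).
d² + r² + 2dr cosθ = |CA|² = 0.0735825 m²;  d cosθ + r = +0.25331 m.
|ω_lever| = |0.1078·5.31·+0.25331| / 0.0735825 = 1.9706 rad/s.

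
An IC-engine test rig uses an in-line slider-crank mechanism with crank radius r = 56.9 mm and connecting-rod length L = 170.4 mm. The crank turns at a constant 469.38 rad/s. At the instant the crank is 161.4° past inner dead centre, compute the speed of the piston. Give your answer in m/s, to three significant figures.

5.81

ω = 469.4 rad/s
For an in-line slider-crank, x = r cosθ + √(L² − r² sin²θ), so v = −rω sinθ·[1 + r cosθ/√(L² − r² sin²θ)].
With r = 0.0569 m, L = 0.1704 m, θ = 161.4°: √(L² − r² sin²θ) = 0.16943 m.
v = −0.0569·469.4·0.31896·[1 + 0.0569·-0.94777/0.16943] = -5.8073 m/s.
|v| = 5.8073 m/s.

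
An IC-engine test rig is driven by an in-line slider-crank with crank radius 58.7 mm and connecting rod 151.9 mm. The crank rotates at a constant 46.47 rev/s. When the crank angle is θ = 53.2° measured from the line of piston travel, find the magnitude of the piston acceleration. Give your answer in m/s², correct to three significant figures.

2500

ω = 2π·46.5 = 292 rad/s
x(θ) = r cosθ + √(L² − r² sin²θ); with ω constant, a = ω²·d²x/dθ².
d²x/dθ² = −r cosθ − r²(cos2θ)/√u − r⁴ sin²2θ/(4u^{3/2}),  u = L² − r² sin²θ = 0.0208643 m².
Substituting r = 0.0587 m, L = 0.1519 m, θ = 53.2°: d²x/dθ² = -0.029334 m.
a = ω²·d²x/dθ² = (292)²·(-0.029334) = -2500.8 m/s²;  |a| = 2500.8 m/s².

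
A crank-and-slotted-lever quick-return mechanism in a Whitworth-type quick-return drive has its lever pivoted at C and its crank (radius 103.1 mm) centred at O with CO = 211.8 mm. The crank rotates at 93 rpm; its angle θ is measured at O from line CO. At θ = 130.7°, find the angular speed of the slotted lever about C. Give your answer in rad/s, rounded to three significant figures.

1.30

ω = 9.739 rad/s (from 93 rpm).
Crank pin A relative to C: A = (d + r cosθ, r sinθ); lever angle φ = atan2(r sinθ, d + r cosθ).
Differentiating tanφ: φ̇ = rω(d cosθ + r)/(d² + r² + 2dr cosθ).
d² + r² + 2dr cosθ = |CA|² = 0.0270097 m²;  d cosθ + r = -0.035014 m.
|ω_lever| = |0.1031·9.739·-0.035014| / 0.0270097 = 1.3017 rad/s.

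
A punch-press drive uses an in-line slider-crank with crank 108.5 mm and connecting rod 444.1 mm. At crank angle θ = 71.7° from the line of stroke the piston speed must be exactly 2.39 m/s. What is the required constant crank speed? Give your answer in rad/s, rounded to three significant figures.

For an in-line slider-crank, |v_piston| = rω|sinθ|·[1 + r cosθ/√(L² − r² sin²θ)].
With r = 0.1085 m, L = 0.4441 m, θ = 71.7°: the bracketed kinematic factor |dx/dθ| = 0.11114 m.
ω = v/|dx/dθ| = 2.39/0.11114 = 21.505 rad/s.

21.5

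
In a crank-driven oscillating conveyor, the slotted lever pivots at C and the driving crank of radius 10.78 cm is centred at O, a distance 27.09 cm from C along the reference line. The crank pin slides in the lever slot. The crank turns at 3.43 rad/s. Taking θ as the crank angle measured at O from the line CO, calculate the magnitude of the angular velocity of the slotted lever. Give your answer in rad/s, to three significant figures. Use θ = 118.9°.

0.151

ω = 3.43 rad/s
Crank pin A relative to C: A = (d + r cosθ, r sinθ); lever angle φ = atan2(r sinθ, d + r cosθ).
Differentiating tanφ: φ̇ = rω(d cosθ + r)/(d² + r² + 2dr cosθ).
d² + r² + 2dr cosθ = |CA|² = 0.056781 m²;  d cosθ + r = -0.023121 m.
|ω_lever| = |0.1078·3.43·-0.023121| / 0.056781 = 0.15056 rad/s.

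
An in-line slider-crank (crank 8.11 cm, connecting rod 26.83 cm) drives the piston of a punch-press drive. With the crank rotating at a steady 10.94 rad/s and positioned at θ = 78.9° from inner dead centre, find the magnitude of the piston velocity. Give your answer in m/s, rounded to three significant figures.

0.924

ω = 10.94 rad/s
For an in-line slider-crank, x = r cosθ + √(L² − r² sin²θ), so v = −rω sinθ·[1 + r cosθ/√(L² − r² sin²θ)].
With r = 0.0811 m, L = 0.2683 m, θ = 78.9°: √(L² − r² sin²θ) = 0.25623 m.
v = −0.0811·10.94·0.98129·[1 + 0.0811·0.19252/0.25623] = -0.92369 m/s.
|v| = 0.92369 m/s.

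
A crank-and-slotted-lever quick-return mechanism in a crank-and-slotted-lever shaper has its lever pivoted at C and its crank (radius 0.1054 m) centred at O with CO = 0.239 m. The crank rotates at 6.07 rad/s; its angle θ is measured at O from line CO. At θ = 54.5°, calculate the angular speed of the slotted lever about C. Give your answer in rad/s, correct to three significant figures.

1.60

ω = 6.07 rad/s
Crank pin A relative to C: A = (d + r cosθ, r sinθ); lever angle φ = atan2(r sinθ, d + r cosθ).
Differentiating tanφ: φ̇ = rω(d cosθ + r)/(d² + r² + 2dr cosθ).
d² + r² + 2dr cosθ = |CA|² = 0.0974867 m²;  d cosθ + r = +0.24419 m.
|ω_lever| = |0.1054·6.07·+0.24419| / 0.0974867 = 1.6025 rad/s.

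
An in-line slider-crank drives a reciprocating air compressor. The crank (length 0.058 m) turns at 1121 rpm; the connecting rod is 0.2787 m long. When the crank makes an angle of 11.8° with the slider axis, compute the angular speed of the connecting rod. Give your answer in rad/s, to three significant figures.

ω = 117.4 rad/s (converted from 1121 rpm).
The rod makes angle φ with the slider axis where L sinφ = r sinθ; differentiating, L cosφ·φ̇ = r ω cosθ.
L cosφ = √(L² − r² sin²θ) = 0.27845 m.
|ω_rod| = r ω |cosθ| / √(L² − r² sin²θ) = 0.058·117.4·0.97887/0.27845 = 23.936 rad/s.

23.9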